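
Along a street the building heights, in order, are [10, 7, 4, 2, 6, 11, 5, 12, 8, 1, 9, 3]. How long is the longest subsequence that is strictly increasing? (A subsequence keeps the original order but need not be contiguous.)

4

Let dp[i] be the length of the longest such subsequence ending at index i:
i:      1  2  3  4  5  6  7  8  9 10 11 12
a[i]:  10  7  4  2  6 11  5 12  8  1  9  3
dp:     1  1  1  1  2  3  2  4  3  1  4  2
Maximum dp value is 4.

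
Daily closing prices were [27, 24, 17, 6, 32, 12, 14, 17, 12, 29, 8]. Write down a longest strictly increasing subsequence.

Patience tails give the LIS length; then backtrack through the dp parents:
27 → extends → [27]
24 → replaces 27 → [24]
17 → replaces 24 → [17]
6 → replaces 17 → [6]
32 → extends → [6, 32]
12 → replaces 32 → [6, 12]
14 → extends → [6, 12, 14]
17 → extends → [6, 12, 14, 17]
12 → already a tail → [6, 12, 14, 17]
29 → extends → [6, 12, 14, 17, 29]
8 → replaces 12 → [6, 8, 14, 17, 29]
Length 5; one witness is 6, 12, 14, 17, 29.

6, 12, 14, 17, 29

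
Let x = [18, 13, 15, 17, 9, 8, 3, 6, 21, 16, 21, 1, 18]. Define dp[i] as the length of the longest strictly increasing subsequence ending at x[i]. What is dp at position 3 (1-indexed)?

2

dp[i] = 1 + max{dp[j] : j<i, x[j]<x[i]} (or 1 if no such j):
i:      1  2  3  4  5  6  7  8  9 10 11 12 13
x[i]:  18 13 15 17  9  8  3  6 21 16 21  1 18
dp:     1  1  2  3  1  1  1  2  4  3  4  1  4
At index 3 the value is 2.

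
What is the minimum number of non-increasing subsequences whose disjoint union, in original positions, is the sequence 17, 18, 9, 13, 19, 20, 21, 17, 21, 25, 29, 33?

8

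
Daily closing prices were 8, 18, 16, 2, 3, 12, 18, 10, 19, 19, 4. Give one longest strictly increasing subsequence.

Patience tails give the LIS length; then backtrack through the dp parents:
8 → extends → [8]
18 → extends → [8, 18]
16 → replaces 18 → [8, 16]
2 → replaces 8 → [2, 16]
3 → replaces 16 → [2, 3]
12 → extends → [2, 3, 12]
18 → extends → [2, 3, 12, 18]
10 → replaces 12 → [2, 3, 10, 18]
19 → extends → [2, 3, 10, 18, 19]
19 → already a tail → [2, 3, 10, 18, 19]
4 → replaces 10 → [2, 3, 4, 18, 19]
Length 5; one witness is 2, 3, 12, 18, 19.

2, 3, 12, 18, 19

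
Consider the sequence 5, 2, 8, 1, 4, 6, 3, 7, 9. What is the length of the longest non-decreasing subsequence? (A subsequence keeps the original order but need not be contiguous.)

5

Let dp[i] be the length of the longest such subsequence ending at index i:
i:     1 2 3 4 5 6 7 8 9
a[i]:  5 2 8 1 4 6 3 7 9
dp:    1 1 2 1 2 3 2 4 5
Maximum dp value is 5.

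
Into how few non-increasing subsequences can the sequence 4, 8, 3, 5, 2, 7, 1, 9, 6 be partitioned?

4

Place each on the leftmost legal pile:
4 → new pile 1 (tops now [4])
8 → new pile 2 (tops now [4, 8])
3 → pile 1 (tops now [3, 8])
5 → pile 2 (tops now [3, 5])
2 → pile 1 (tops now [2, 5])
7 → new pile 3 (tops now [2, 5, 7])
1 → pile 1 (tops now [1, 5, 7])
9 → new pile 4 (tops now [1, 5, 7, 9])
6 → pile 3 (tops now [1, 5, 6, 9])
Four piles.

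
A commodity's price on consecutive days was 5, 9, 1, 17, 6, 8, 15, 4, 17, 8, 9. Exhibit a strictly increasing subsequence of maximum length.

Patience tails give the LIS length; then backtrack through the dp parents:
5 → extends → [5]
9 → extends → [5, 9]
1 → replaces 5 → [1, 9]
17 → extends → [1, 9, 17]
6 → replaces 9 → [1, 6, 17]
8 → replaces 17 → [1, 6, 8]
15 → extends → [1, 6, 8, 15]
4 → replaces 6 → [1, 4, 8, 15]
17 → extends → [1, 4, 8, 15, 17]
8 → already a tail → [1, 4, 8, 15, 17]
9 → replaces 15 → [1, 4, 8, 9, 17]
Length 5; one witness is 5, 6, 8, 15, 17.

5, 6, 8, 15, 17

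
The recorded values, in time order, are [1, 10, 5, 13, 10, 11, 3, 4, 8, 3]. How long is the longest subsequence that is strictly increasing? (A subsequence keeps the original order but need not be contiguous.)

4

Track the smallest tail for each achievable length (strict):
1 → extends → [1]
10 → extends → [1, 10]
5 → replaces 10 → [1, 5]
13 → extends → [1, 5, 13]
10 → replaces 13 → [1, 5, 10]
11 → extends → [1, 5, 10, 11]
3 → replaces 5 → [1, 3, 10, 11]
4 → replaces 10 → [1, 3, 4, 11]
8 → replaces 11 → [1, 3, 4, 8]
3 → already a tail → [1, 3, 4, 8]
Four tails, so the longest strictly increasing subsequence has length 4 (e.g. 1, 5, 10, 11).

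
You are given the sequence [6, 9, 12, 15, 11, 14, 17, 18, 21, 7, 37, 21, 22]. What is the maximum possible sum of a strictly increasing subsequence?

135

Let S[i] be the best sum of a strictly increasing subsequence ending at i:
i:       1   2   3   4   5   6   7   8   9  10  11  12  13
a[i]:    6   9  12  15  11  14  17  18  21   7  37  21  22
S:       6  15  27  42  26  41  59  77  98  13 135  98 120
Maximum is 135 (e.g. 6 + 9 + 12 + 15 + 17 + 18 + 21 + 37).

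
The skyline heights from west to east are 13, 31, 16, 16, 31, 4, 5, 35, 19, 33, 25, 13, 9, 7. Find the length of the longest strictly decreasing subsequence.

Let dp[i] be the longest strictly decreasing subsequence ending at i:
i:      1  2  3  4  5  6  7  8  9 10 11 12 13 14
a[i]:  13 31 16 16 31  4  5 35 19 33 25 13  9  7
dp:     1  1  2  2  1  3  3  1  2  2  3  4  5  6
Maximum is 6.

6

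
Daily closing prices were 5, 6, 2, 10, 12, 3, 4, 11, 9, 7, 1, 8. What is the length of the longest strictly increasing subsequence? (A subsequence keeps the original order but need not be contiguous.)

Track the smallest tail for each achievable length (strict):
5 → extends → [5]
6 → extends → [5, 6]
2 → replaces 5 → [2, 6]
10 → extends → [2, 6, 10]
12 → extends → [2, 6, 10, 12]
3 → replaces 6 → [2, 3, 10, 12]
4 → replaces 10 → [2, 3, 4, 12]
11 → replaces 12 → [2, 3, 4, 11]
9 → replaces 11 → [2, 3, 4, 9]
7 → replaces 9 → [2, 3, 4, 7]
1 → replaces 2 → [1, 3, 4, 7]
8 → extends → [1, 3, 4, 7, 8]
Five tails, so the longest strictly increasing subsequence has length 5 (e.g. 2, 3, 4, 7, 8).

5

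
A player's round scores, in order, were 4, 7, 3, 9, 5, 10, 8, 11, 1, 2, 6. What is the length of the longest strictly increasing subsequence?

5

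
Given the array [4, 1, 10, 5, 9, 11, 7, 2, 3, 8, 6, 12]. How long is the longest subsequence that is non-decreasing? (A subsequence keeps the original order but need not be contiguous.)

Track the smallest tail for each achievable length (allowing ties):
4 → extends → [4]
1 → replaces 4 → [1]
10 → extends → [1, 10]
5 → replaces 10 → [1, 5]
9 → extends → [1, 5, 9]
11 → extends → [1, 5, 9, 11]
7 → replaces 9 → [1, 5, 7, 11]
2 → replaces 5 → [1, 2, 7, 11]
3 → replaces 7 → [1, 2, 3, 11]
8 → replaces 11 → [1, 2, 3, 8]
6 → replaces 8 → [1, 2, 3, 6]
12 → extends → [1, 2, 3, 6, 12]
Five tails, so the longest non-decreasing subsequence has length 5 (e.g. 4, 5, 9, 11, 12).

5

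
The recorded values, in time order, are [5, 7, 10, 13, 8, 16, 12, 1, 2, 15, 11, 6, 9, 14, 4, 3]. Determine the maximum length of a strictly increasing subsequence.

Track the smallest tail for each achievable length (strict):
5 → extends → [5]
7 → extends → [5, 7]
10 → extends → [5, 7, 10]
13 → extends → [5, 7, 10, 13]
8 → replaces 10 → [5, 7, 8, 13]
16 → extends → [5, 7, 8, 13, 16]
12 → replaces 13 → [5, 7, 8, 12, 16]
1 → replaces 5 → [1, 7, 8, 12, 16]
2 → replaces 7 → [1, 2, 8, 12, 16]
15 → replaces 16 → [1, 2, 8, 12, 15]
11 → replaces 12 → [1, 2, 8, 11, 15]
6 → replaces 8 → [1, 2, 6, 11, 15]
9 → replaces 11 → [1, 2, 6, 9, 15]
14 → replaces 15 → [1, 2, 6, 9, 14]
4 → replaces 6 → [1, 2, 4, 9, 14]
3 → replaces 4 → [1, 2, 3, 9, 14]
Five tails, so the longest strictly increasing subsequence has length 5 (e.g. 5, 7, 10, 13, 16).

5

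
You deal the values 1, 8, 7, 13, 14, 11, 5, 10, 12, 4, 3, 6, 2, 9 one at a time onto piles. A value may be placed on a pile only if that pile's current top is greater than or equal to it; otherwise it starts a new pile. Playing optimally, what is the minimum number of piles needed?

4

The minimum number of non-increasing subsequences covering a sequence equals the length of its longest strictly increasing subsequence.
LIS length is 4 (e.g. 1, 8, 13, 14), so 4 piles are needed.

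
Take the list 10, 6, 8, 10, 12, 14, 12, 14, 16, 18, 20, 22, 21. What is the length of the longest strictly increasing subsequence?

Let dp[i] be the length of the longest such subsequence ending at index i:
i:      1  2  3  4  5  6  7  8  9 10 11 12 13
a[i]:  10  6  8 10 12 14 12 14 16 18 20 22 21
dp:     1  1  2  3  4  5  4  5  6  7  8  9  9
Maximum dp value is 9.

9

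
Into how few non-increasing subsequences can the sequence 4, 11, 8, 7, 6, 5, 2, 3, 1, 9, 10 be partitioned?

Place each on the leftmost legal pile:
4 → new pile 1 (tops now [4])
11 → new pile 2 (tops now [4, 11])
8 → pile 2 (tops now [4, 8])
7 → pile 2 (tops now [4, 7])
6 → pile 2 (tops now [4, 6])
5 → pile 2 (tops now [4, 5])
2 → pile 1 (tops now [2, 5])
3 → pile 2 (tops now [2, 3])
1 → pile 1 (tops now [1, 3])
9 → new pile 3 (tops now [1, 3, 9])
10 → new pile 4 (tops now [1, 3, 9, 10])
Four piles.

4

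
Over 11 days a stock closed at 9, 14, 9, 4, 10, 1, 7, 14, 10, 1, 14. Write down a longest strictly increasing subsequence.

4, 7, 10, 14

Patience tails give the LIS length; then backtrack through the dp parents:
9 → extends → [9]
14 → extends → [9, 14]
9 → already a tail → [9, 14]
4 → replaces 9 → [4, 14]
10 → replaces 14 → [4, 10]
1 → replaces 4 → [1, 10]
7 → replaces 10 → [1, 7]
14 → extends → [1, 7, 14]
10 → replaces 14 → [1, 7, 10]
1 → already a tail → [1, 7, 10]
14 → extends → [1, 7, 10, 14]
Length 4; one witness is 4, 7, 10, 14.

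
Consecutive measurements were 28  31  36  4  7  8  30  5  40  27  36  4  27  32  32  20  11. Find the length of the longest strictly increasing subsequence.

5

Track the smallest tail for each achievable length (strict):
28 → extends → [28]
31 → extends → [28, 31]
36 → extends → [28, 31, 36]
4 → replaces 28 → [4, 31, 36]
7 → replaces 31 → [4, 7, 36]
8 → replaces 36 → [4, 7, 8]
30 → extends → [4, 7, 8, 30]
5 → replaces 7 → [4, 5, 8, 30]
40 → extends → [4, 5, 8, 30, 40]
27 → replaces 30 → [4, 5, 8, 27, 40]
36 → replaces 40 → [4, 5, 8, 27, 36]
4 → already a tail → [4, 5, 8, 27, 36]
27 → already a tail → [4, 5, 8, 27, 36]
32 → replaces 36 → [4, 5, 8, 27, 32]
32 → already a tail → [4, 5, 8, 27, 32]
20 → replaces 27 → [4, 5, 8, 20, 32]
11 → replaces 20 → [4, 5, 8, 11, 32]
Five tails, so the longest strictly increasing subsequence has length 5 (e.g. 4, 7, 8, 30, 40).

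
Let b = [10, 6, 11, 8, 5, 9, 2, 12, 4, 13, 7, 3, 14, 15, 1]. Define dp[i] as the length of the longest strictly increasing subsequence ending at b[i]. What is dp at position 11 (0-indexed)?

dp[i] = 1 + max{dp[j] : j<i, b[j]<b[i]} (or 1 if no such j):
i:      0  1  2  3  4  5  6  7  8  9 10 11 12 13 14
b[i]:  10  6 11  8  5  9  2 12  4 13  7  3 14 15  1
dp:     1  1  2  2  1  3  1  4  2  5  3  2  6  7  1
At index 11 the value is 2.

2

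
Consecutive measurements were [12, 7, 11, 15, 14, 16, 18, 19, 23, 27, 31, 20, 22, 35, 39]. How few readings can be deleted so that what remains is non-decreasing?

Fewest deletions = n − (longest non-decreasing subsequence).
i:      1  2  3  4  5  6  7  8  9 10 11 12 13 14 15
a[i]:  12  7 11 15 14 16 18 19 23 27 31 20 22 35 39
dp:     1  1  2  3  3  4  5  6  7  8  9  7  8 10 11
max dp = 11, so deletions = 15 − 11 = 4.

4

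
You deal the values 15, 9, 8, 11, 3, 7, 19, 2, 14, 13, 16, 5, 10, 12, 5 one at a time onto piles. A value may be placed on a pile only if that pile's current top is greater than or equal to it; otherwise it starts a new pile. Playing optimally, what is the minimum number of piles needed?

Place each on the leftmost legal pile:
15 → new pile 1 (tops now [15])
9 → pile 1 (tops now [9])
8 → pile 1 (tops now [8])
11 → new pile 2 (tops now [8, 11])
3 → pile 1 (tops now [3, 11])
7 → pile 2 (tops now [3, 7])
19 → new pile 3 (tops now [3, 7, 19])
2 → pile 1 (tops now [2, 7, 19])
14 → pile 3 (tops now [2, 7, 14])
13 → pile 3 (tops now [2, 7, 13])
16 → new pile 4 (tops now [2, 7, 13, 16])
5 → pile 2 (tops now [2, 5, 13, 16])
10 → pile 3 (tops now [2, 5, 10, 16])
12 → pile 4 (tops now [2, 5, 10, 12])
5 → pile 2 (tops now [2, 5, 10, 12])
Four piles.

4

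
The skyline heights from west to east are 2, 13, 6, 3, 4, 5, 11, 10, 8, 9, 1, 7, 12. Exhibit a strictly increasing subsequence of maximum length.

Patience tails give the LIS length; then backtrack through the dp parents:
2 → extends → [2]
13 → extends → [2, 13]
6 → replaces 13 → [2, 6]
3 → replaces 6 → [2, 3]
4 → extends → [2, 3, 4]
5 → extends → [2, 3, 4, 5]
11 → extends → [2, 3, 4, 5, 11]
10 → replaces 11 → [2, 3, 4, 5, 10]
8 → replaces 10 → [2, 3, 4, 5, 8]
9 → extends → [2, 3, 4, 5, 8, 9]
1 → replaces 2 → [1, 3, 4, 5, 8, 9]
7 → replaces 8 → [1, 3, 4, 5, 7, 9]
12 → extends → [1, 3, 4, 5, 7, 9, 12]
Length 7; one witness is 2, 3, 4, 5, 8, 9, 12.

2, 3, 4, 5, 8, 9, 12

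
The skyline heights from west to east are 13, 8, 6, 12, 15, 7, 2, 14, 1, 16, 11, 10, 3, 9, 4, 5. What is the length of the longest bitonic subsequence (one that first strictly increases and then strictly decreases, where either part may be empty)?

inc[i] = longest strictly increasing subsequence ending at i; dec[i] = longest strictly decreasing subsequence starting at i:
i:      1  2  3  4  5  6  7  8  9 10 11 12 13 14 15 16
a[i]:  13  8  6 12 15  7  2 14  1 16 11 10  3  9  4  5
inc:    1  1  1  2  3  2  1  3  1  4  3  3  2  3  3  4
dec:    6  4  3  5  6  3  2  5  1  5  4  3  1  2  1  1
Best peak at i=5 (value 15): inc=3, dec=6, length 3+6−1 = 8.

8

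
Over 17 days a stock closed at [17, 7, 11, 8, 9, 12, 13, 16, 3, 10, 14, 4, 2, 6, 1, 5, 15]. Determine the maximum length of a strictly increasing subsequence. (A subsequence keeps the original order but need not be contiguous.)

Track the smallest tail for each achievable length (strict):
17 → extends → [17]
7 → replaces 17 → [7]
11 → extends → [7, 11]
8 → replaces 11 → [7, 8]
9 → extends → [7, 8, 9]
12 → extends → [7, 8, 9, 12]
13 → extends → [7, 8, 9, 12, 13]
16 → extends → [7, 8, 9, 12, 13, 16]
3 → replaces 7 → [3, 8, 9, 12, 13, 16]
10 → replaces 12 → [3, 8, 9, 10, 13, 16]
14 → replaces 16 → [3, 8, 9, 10, 13, 14]
4 → replaces 8 → [3, 4, 9, 10, 13, 14]
2 → replaces 3 → [2, 4, 9, 10, 13, 14]
6 → replaces 9 → [2, 4, 6, 10, 13, 14]
1 → replaces 2 → [1, 4, 6, 10, 13, 14]
5 → replaces 6 → [1, 4, 5, 10, 13, 14]
15 → extends → [1, 4, 5, 10, 13, 14, 15]
Seven tails, so the longest strictly increasing subsequence has length 7 (e.g. 7, 8, 9, 12, 13, 14, 15).

7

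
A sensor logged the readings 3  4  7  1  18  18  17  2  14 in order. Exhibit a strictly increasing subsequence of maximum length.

3, 4, 7, 18

Patience tails give the LIS length; then backtrack through the dp parents:
3 → extends → [3]
4 → extends → [3, 4]
7 → extends → [3, 4, 7]
1 → replaces 3 → [1, 4, 7]
18 → extends → [1, 4, 7, 18]
18 → already a tail → [1, 4, 7, 18]
17 → replaces 18 → [1, 4, 7, 17]
2 → replaces 4 → [1, 2, 7, 17]
14 → replaces 17 → [1, 2, 7, 14]
Length 4; one witness is 3, 4, 7, 18.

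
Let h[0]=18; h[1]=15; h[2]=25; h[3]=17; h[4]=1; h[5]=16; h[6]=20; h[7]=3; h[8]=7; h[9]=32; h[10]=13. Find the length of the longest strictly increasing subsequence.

4

Track the smallest tail for each achievable length (strict):
18 → extends → [18]
15 → replaces 18 → [15]
25 → extends → [15, 25]
17 → replaces 25 → [15, 17]
1 → replaces 15 → [1, 17]
16 → replaces 17 → [1, 16]
20 → extends → [1, 16, 20]
3 → replaces 16 → [1, 3, 20]
7 → replaces 20 → [1, 3, 7]
32 → extends → [1, 3, 7, 32]
13 → replaces 32 → [1, 3, 7, 13]
Four tails, so the longest strictly increasing subsequence has length 4 (e.g. 15, 17, 20, 32).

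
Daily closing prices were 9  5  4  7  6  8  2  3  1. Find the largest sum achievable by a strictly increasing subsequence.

20

Let S[i] be the best sum of a strictly increasing subsequence ending at i:
i:      1  2  3  4  5  6  7  8  9
a[i]:   9  5  4  7  6  8  2  3  1
S:      9  5  4 12 11 20  2  5  1
Maximum is 20 (e.g. 5 + 7 + 8).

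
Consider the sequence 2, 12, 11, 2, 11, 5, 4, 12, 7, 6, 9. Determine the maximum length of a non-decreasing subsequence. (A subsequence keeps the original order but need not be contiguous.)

5

Track the smallest tail for each achievable length (allowing ties):
2 → extends → [2]
12 → extends → [2, 12]
11 → replaces 12 → [2, 11]
2 → replaces 11 → [2, 2]
11 → extends → [2, 2, 11]
5 → replaces 11 → [2, 2, 5]
4 → replaces 5 → [2, 2, 4]
12 → extends → [2, 2, 4, 12]
7 → replaces 12 → [2, 2, 4, 7]
6 → replaces 7 → [2, 2, 4, 6]
9 → extends → [2, 2, 4, 6, 9]
Five tails, so the longest non-decreasing subsequence has length 5 (e.g. 2, 2, 5, 7, 9).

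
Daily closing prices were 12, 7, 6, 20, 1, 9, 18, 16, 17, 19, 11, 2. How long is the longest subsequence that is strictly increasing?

5

Track the smallest tail for each achievable length (strict):
12 → extends → [12]
7 → replaces 12 → [7]
6 → replaces 7 → [6]
20 → extends → [6, 20]
1 → replaces 6 → [1, 20]
9 → replaces 20 → [1, 9]
18 → extends → [1, 9, 18]
16 → replaces 18 → [1, 9, 16]
17 → extends → [1, 9, 16, 17]
19 → extends → [1, 9, 16, 17, 19]
11 → replaces 16 → [1, 9, 11, 17, 19]
2 → replaces 9 → [1, 2, 11, 17, 19]
Five tails, so the longest strictly increasing subsequence has length 5 (e.g. 7, 9, 16, 17, 19).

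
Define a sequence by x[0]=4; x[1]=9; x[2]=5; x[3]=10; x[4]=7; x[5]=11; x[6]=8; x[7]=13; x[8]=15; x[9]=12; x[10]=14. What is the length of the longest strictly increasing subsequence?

Let dp[i] be the length of the longest such subsequence ending at index i:
i:      0  1  2  3  4  5  6  7  8  9 10
x[i]:   4  9  5 10  7 11  8 13 15 12 14
dp:     1  2  2  3  3  4  4  5  6  5  6
Maximum dp value is 6.

6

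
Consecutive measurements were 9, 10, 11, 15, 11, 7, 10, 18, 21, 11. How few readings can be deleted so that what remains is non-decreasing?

Fewest deletions = n − (longest non-decreasing subsequence).
Patience tails:
9 → extends → [9]
10 → extends → [9, 10]
11 → extends → [9, 10, 11]
15 → extends → [9, 10, 11, 15]
11 → replaces 15 → [9, 10, 11, 11]
7 → replaces 9 → [7, 10, 11, 11]
10 → replaces 11 → [7, 10, 10, 11]
18 → extends → [7, 10, 10, 11, 18]
21 → extends → [7, 10, 10, 11, 18, 21]
11 → replaces 18 → [7, 10, 10, 11, 11, 21]
Longest non-decreasing subsequence has length 6, so deletions = 10 − 6 = 4.

4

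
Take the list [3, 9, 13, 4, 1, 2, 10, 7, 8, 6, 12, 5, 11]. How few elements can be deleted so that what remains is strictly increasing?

8

Fewest deletions = n − (longest strictly increasing subsequence).
Patience tails:
3 → extends → [3]
9 → extends → [3, 9]
13 → extends → [3, 9, 13]
4 → replaces 9 → [3, 4, 13]
1 → replaces 3 → [1, 4, 13]
2 → replaces 4 → [1, 2, 13]
10 → replaces 13 → [1, 2, 10]
7 → replaces 10 → [1, 2, 7]
8 → extends → [1, 2, 7, 8]
6 → replaces 7 → [1, 2, 6, 8]
12 → extends → [1, 2, 6, 8, 12]
5 → replaces 6 → [1, 2, 5, 8, 12]
11 → replaces 12 → [1, 2, 5, 8, 11]
Longest strictly increasing subsequence has length 5, so deletions = 13 − 5 = 8.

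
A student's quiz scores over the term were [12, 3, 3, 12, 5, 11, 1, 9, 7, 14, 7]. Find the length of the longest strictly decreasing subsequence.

4

Let dp[i] be the longest strictly decreasing subsequence ending at i:
i:      1  2  3  4  5  6  7  8  9 10 11
a[i]:  12  3  3 12  5 11  1  9  7 14  7
dp:     1  2  2  1  2  2  3  3  4  1  4
Maximum is 4.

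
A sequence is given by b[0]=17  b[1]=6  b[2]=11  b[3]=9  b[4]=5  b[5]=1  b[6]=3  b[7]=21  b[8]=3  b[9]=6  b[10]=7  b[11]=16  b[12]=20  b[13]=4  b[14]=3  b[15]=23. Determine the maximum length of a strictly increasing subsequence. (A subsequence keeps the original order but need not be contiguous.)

Let dp[i] be the length of the longest such subsequence ending at index i:
i:      0  1  2  3  4  5  6  7  8  9 10 11 12 13 14 15
b[i]:  17  6 11  9  5  1  3 21  3  6  7 16 20  4  3 23
dp:     1  1  2  2  1  1  2  3  2  3  4  5  6  3  2  7
Maximum dp value is 7.

7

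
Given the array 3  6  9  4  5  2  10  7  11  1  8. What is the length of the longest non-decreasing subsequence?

5

Track the smallest tail for each achievable length (allowing ties):
3 → extends → [3]
6 → extends → [3, 6]
9 → extends → [3, 6, 9]
4 → replaces 6 → [3, 4, 9]
5 → replaces 9 → [3, 4, 5]
2 → replaces 3 → [2, 4, 5]
10 → extends → [2, 4, 5, 10]
7 → replaces 10 → [2, 4, 5, 7]
11 → extends → [2, 4, 5, 7, 11]
1 → replaces 2 → [1, 4, 5, 7, 11]
8 → replaces 11 → [1, 4, 5, 7, 8]
Five tails, so the longest non-decreasing subsequence has length 5 (e.g. 3, 6, 9, 10, 11).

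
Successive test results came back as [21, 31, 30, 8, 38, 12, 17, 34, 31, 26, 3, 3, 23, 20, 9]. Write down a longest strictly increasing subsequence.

8, 12, 17, 34

Patience tails give the LIS length; then backtrack through the dp parents:
21 → extends → [21]
31 → extends → [21, 31]
30 → replaces 31 → [21, 30]
8 → replaces 21 → [8, 30]
38 → extends → [8, 30, 38]
12 → replaces 30 → [8, 12, 38]
17 → replaces 38 → [8, 12, 17]
34 → extends → [8, 12, 17, 34]
31 → replaces 34 → [8, 12, 17, 31]
26 → replaces 31 → [8, 12, 17, 26]
3 → replaces 8 → [3, 12, 17, 26]
3 → already a tail → [3, 12, 17, 26]
23 → replaces 26 → [3, 12, 17, 23]
20 → replaces 23 → [3, 12, 17, 20]
9 → replaces 12 → [3, 9, 17, 20]
Length 4; one witness is 8, 12, 17, 34.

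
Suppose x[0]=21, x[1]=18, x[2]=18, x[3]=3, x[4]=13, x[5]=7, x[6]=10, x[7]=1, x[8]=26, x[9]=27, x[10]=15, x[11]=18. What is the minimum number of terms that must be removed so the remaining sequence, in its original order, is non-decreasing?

7

Fewest deletions = n − (longest non-decreasing subsequence).
i:      0  1  2  3  4  5  6  7  8  9 10 11
x[i]:  21 18 18  3 13  7 10  1 26 27 15 18
dp:     1  1  2  1  2  2  3  1  4  5  4  5
max dp = 5, so deletions = 12 − 5 = 7.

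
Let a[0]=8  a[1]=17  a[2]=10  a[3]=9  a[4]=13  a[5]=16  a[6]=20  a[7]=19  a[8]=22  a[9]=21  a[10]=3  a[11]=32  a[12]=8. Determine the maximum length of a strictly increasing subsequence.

7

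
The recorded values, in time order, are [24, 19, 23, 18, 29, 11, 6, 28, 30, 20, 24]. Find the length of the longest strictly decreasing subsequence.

5

Let dp[i] be the longest strictly decreasing subsequence ending at i:
i:      1  2  3  4  5  6  7  8  9 10 11
a[i]:  24 19 23 18 29 11  6 28 30 20 24
dp:     1  2  2  3  1  4  5  2  1  3  3
Maximum is 5.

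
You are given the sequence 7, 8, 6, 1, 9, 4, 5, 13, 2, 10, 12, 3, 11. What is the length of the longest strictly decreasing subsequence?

4

Let dp[i] be the longest strictly decreasing subsequence ending at i:
i:      1  2  3  4  5  6  7  8  9 10 11 12 13
a[i]:   7  8  6  1  9  4  5 13  2 10 12  3 11
dp:     1  1  2  3  1  3  3  1  4  2  2  4  3
Maximum is 4.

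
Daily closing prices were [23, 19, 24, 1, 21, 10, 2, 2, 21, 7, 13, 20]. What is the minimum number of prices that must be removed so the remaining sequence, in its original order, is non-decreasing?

Fewest deletions = n − (longest non-decreasing subsequence).
i:      1  2  3  4  5  6  7  8  9 10 11 12
a[i]:  23 19 24  1 21 10  2  2 21  7 13 20
dp:     1  1  2  1  2  2  2  3  4  4  5  6
max dp = 6, so deletions = 12 − 6 = 6.

6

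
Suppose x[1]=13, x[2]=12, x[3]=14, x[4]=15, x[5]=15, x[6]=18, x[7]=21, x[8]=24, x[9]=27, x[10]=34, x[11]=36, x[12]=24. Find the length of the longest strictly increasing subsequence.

Track the smallest tail for each achievable length (strict):
13 → extends → [13]
12 → replaces 13 → [12]
14 → extends → [12, 14]
15 → extends → [12, 14, 15]
15 → already a tail → [12, 14, 15]
18 → extends → [12, 14, 15, 18]
21 → extends → [12, 14, 15, 18, 21]
24 → extends → [12, 14, 15, 18, 21, 24]
27 → extends → [12, 14, 15, 18, 21, 24, 27]
34 → extends → [12, 14, 15, 18, 21, 24, 27, 34]
36 → extends → [12, 14, 15, 18, 21, 24, 27, 34, 36]
24 → already a tail → [12, 14, 15, 18, 21, 24, 27, 34, 36]
Nine tails, so the longest strictly increasing subsequence has length 9 (e.g. 13, 14, 15, 18, 21, 24, 27, 34, 36).

9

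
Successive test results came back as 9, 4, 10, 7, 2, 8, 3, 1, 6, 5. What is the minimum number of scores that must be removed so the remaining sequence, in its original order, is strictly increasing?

Fewest deletions = n − (longest strictly increasing subsequence).
Patience tails:
9 → extends → [9]
4 → replaces 9 → [4]
10 → extends → [4, 10]
7 → replaces 10 → [4, 7]
2 → replaces 4 → [2, 7]
8 → extends → [2, 7, 8]
3 → replaces 7 → [2, 3, 8]
1 → replaces 2 → [1, 3, 8]
6 → replaces 8 → [1, 3, 6]
5 → replaces 6 → [1, 3, 5]
Longest strictly increasing subsequence has length 3, so deletions = 10 − 3 = 7.

7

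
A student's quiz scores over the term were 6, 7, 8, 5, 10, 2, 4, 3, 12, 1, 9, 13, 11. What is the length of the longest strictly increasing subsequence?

Let dp[i] be the length of the longest such subsequence ending at index i:
i:      1  2  3  4  5  6  7  8  9 10 11 12 13
a[i]:   6  7  8  5 10  2  4  3 12  1  9 13 11
dp:     1  2  3  1  4  1  2  2  5  1  4  6  5
Maximum dp value is 6.

6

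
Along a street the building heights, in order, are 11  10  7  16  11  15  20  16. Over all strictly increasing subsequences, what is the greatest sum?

Let S[i] be the best sum of a strictly increasing subsequence ending at i:
i:      1  2  3  4  5  6  7  8
a[i]:  11 10  7 16 11 15 20 16
S:     11 10  7 27 21 36 56 52
Maximum is 56 (e.g. 10 + 11 + 15 + 20).

56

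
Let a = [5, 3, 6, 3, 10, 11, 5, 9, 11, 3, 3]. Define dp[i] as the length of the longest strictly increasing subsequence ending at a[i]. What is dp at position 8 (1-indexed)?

3

dp[i] = 1 + max{dp[j] : j<i, a[j]<a[i]} (or 1 if no such j):
i:      1  2  3  4  5  6  7  8  9 10 11
a[i]:   5  3  6  3 10 11  5  9 11  3  3
dp:     1  1  2  1  3  4  2  3  4  1  1
At index 8 the value is 3.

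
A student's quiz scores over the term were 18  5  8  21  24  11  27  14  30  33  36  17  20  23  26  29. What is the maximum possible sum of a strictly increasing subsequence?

189

Let S[i] be the best sum of a strictly increasing subsequence ending at i:
i:       1   2   3   4   5   6   7   8   9  10  11  12  13  14  15  16
a[i]:   18   5   8  21  24  11  27  14  30  33  36  17  20  23  26  29
S:      18   5  13  39  63  24  90  38 120 153 189  55  75  98 124 153
Maximum is 189 (e.g. 18 + 21 + 24 + 27 + 30 + 33 + 36).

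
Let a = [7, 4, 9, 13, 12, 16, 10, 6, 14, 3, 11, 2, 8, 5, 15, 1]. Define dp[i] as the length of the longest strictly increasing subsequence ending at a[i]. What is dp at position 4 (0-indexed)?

3

dp[i] = 1 + max{dp[j] : j<i, a[j]<a[i]} (or 1 if no such j):
i:      0  1  2  3  4  5  6  7  8  9 10 11 12 13 14 15
a[i]:   7  4  9 13 12 16 10  6 14  3 11  2  8  5 15  1
dp:     1  1  2  3  3  4  3  2  4  1  4  1  3  2  5  1
At index 4 the value is 3.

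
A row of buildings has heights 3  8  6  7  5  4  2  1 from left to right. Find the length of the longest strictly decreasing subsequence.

6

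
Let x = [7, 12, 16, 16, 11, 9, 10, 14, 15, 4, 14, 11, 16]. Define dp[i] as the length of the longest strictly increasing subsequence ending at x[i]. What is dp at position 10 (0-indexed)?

4

dp[i] = 1 + max{dp[j] : j<i, x[j]<x[i]} (or 1 if no such j):
i:      0  1  2  3  4  5  6  7  8  9 10 11 12
x[i]:   7 12 16 16 11  9 10 14 15  4 14 11 16
dp:     1  2  3  3  2  2  3  4  5  1  4  4  6
At index 10 the value is 4.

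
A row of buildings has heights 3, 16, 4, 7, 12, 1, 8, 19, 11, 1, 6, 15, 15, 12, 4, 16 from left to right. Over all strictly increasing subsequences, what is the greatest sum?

64

Let S[i] be the best sum of a strictly increasing subsequence ending at i:
i:      1  2  3  4  5  6  7  8  9 10 11 12 13 14 15 16
a[i]:   3 16  4  7 12  1  8 19 11  1  6 15 15 12  4 16
S:      3 19  7 14 26  1 22 45 33  1 13 48 48 45  7 64
Maximum is 64 (e.g. 3 + 4 + 7 + 8 + 11 + 15 + 16).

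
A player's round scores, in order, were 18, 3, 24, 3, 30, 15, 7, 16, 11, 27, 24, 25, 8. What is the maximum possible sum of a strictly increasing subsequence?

Let S[i] be the best sum of a strictly increasing subsequence ending at i:
i:      1  2  3  4  5  6  7  8  9 10 11 12 13
a[i]:  18  3 24  3 30 15  7 16 11 27 24 25  8
S:     18  3 42  3 72 18 10 34 21 69 58 83 18
Maximum is 83 (e.g. 3 + 15 + 16 + 24 + 25).

83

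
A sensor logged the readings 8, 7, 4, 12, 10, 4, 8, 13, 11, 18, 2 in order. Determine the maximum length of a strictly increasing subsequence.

Track the smallest tail for each achievable length (strict):
8 → extends → [8]
7 → replaces 8 → [7]
4 → replaces 7 → [4]
12 → extends → [4, 12]
10 → replaces 12 → [4, 10]
4 → already a tail → [4, 10]
8 → replaces 10 → [4, 8]
13 → extends → [4, 8, 13]
11 → replaces 13 → [4, 8, 11]
18 → extends → [4, 8, 11, 18]
2 → replaces 4 → [2, 8, 11, 18]
Four tails, so the longest strictly increasing subsequence has length 4 (e.g. 8, 12, 13, 18).

4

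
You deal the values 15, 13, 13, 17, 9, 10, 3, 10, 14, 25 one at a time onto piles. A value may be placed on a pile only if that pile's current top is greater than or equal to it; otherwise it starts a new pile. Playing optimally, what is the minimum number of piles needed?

Place each on the leftmost legal pile:
15 → new pile 1 (tops now [15])
13 → pile 1 (tops now [13])
13 → pile 1 (tops now [13])
17 → new pile 2 (tops now [13, 17])
9 → pile 1 (tops now [9, 17])
10 → pile 2 (tops now [9, 10])
3 → pile 1 (tops now [3, 10])
10 → pile 2 (tops now [3, 10])
14 → new pile 3 (tops now [3, 10, 14])
25 → new pile 4 (tops now [3, 10, 14, 25])
Four piles.

4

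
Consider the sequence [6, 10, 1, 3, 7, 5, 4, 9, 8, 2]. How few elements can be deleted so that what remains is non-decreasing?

6

Fewest deletions = n − (longest non-decreasing subsequence).
i:      1  2  3  4  5  6  7  8  9 10
a[i]:   6 10  1  3  7  5  4  9  8  2
dp:     1  2  1  2  3  3  3  4  4  2
max dp = 4, so deletions = 10 − 4 = 6.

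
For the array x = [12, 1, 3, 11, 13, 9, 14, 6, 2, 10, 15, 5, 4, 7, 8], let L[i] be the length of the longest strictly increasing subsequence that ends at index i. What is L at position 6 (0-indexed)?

5

dp[i] = 1 + max{dp[j] : j<i, x[j]<x[i]} (or 1 if no such j):
i:      0  1  2  3  4  5  6  7  8  9 10 11 12 13 14
x[i]:  12  1  3 11 13  9 14  6  2 10 15  5  4  7  8
dp:     1  1  2  3  4  3  5  3  2  4  6  3  3  4  5
At index 6 the value is 5.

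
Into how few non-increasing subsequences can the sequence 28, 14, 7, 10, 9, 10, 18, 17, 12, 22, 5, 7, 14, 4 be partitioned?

5

Place each on the leftmost legal pile:
28 → new pile 1 (tops now [28])
14 → pile 1 (tops now [14])
7 → pile 1 (tops now [7])
10 → new pile 2 (tops now [7, 10])
9 → pile 2 (tops now [7, 9])
10 → new pile 3 (tops now [7, 9, 10])
18 → new pile 4 (tops now [7, 9, 10, 18])
17 → pile 4 (tops now [7, 9, 10, 17])
12 → pile 4 (tops now [7, 9, 10, 12])
22 → new pile 5 (tops now [7, 9, 10, 12, 22])
5 → pile 1 (tops now [5, 9, 10, 12, 22])
7 → pile 2 (tops now [5, 7, 10, 12, 22])
14 → pile 5 (tops now [5, 7, 10, 12, 14])
4 → pile 1 (tops now [4, 7, 10, 12, 14])
Five piles.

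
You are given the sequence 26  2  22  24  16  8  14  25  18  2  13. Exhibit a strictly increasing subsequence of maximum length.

Patience tails give the LIS length; then backtrack through the dp parents:
26 → extends → [26]
2 → replaces 26 → [2]
22 → extends → [2, 22]
24 → extends → [2, 22, 24]
16 → replaces 22 → [2, 16, 24]
8 → replaces 16 → [2, 8, 24]
14 → replaces 24 → [2, 8, 14]
25 → extends → [2, 8, 14, 25]
18 → replaces 25 → [2, 8, 14, 18]
2 → already a tail → [2, 8, 14, 18]
13 → replaces 14 → [2, 8, 13, 18]
Length 4; one witness is 2, 22, 24, 25.

2, 22, 24, 25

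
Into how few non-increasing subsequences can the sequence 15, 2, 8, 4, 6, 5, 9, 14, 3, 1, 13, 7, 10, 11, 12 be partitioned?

7

The minimum number of non-increasing subsequences covering a sequence equals the length of its longest strictly increasing subsequence.
LIS length is 7 (e.g. 2, 4, 6, 9, 10, 11, 12), so 7 piles are needed.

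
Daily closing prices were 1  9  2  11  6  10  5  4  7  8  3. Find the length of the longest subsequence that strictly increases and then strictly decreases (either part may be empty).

7

inc[i] = longest strictly increasing subsequence ending at i; dec[i] = longest strictly decreasing subsequence starting at i:
i:      1  2  3  4  5  6  7  8  9 10 11
a[i]:   1  9  2 11  6 10  5  4  7  8  3
inc:    1  2  2  3  3  4  3  3  4  5  3
dec:    1  5  1  5  4  4  3  2  2  2  1
Best peak at i=4 (value 11): inc=3, dec=5, length 3+5−1 = 7.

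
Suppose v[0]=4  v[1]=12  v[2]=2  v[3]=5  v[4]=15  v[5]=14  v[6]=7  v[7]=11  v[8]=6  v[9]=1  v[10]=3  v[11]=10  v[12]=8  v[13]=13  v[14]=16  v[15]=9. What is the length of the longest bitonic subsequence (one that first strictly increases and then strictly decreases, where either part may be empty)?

7

inc[i] = longest strictly increasing subsequence ending at i; dec[i] = longest strictly decreasing subsequence starting at i:
i:      0  1  2  3  4  5  6  7  8  9 10 11 12 13 14 15
v[i]:   4 12  2  5 15 14  7 11  6  1  3 10  8 13 16  9
inc:    1  2  1  2  3  3  3  4  3  1  2  4  4  5  6  5
dec:    3  4  2  2  5  4  3  3  2  1  1  2  1  2  2  1
Best peak at i=4 (value 15): inc=3, dec=5, length 3+5−1 = 7.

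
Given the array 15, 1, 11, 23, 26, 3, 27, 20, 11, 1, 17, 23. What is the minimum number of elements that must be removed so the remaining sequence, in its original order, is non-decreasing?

Fewest deletions = n − (longest non-decreasing subsequence).
i:      1  2  3  4  5  6  7  8  9 10 11 12
a[i]:  15  1 11 23 26  3 27 20 11  1 17 23
dp:     1  1  2  3  4  2  5  3  3  2  4  5
max dp = 5, so deletions = 12 − 5 = 7.

7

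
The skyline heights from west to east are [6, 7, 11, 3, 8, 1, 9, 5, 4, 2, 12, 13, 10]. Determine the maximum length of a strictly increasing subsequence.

6

Let dp[i] be the length of the longest such subsequence ending at index i:
i:      1  2  3  4  5  6  7  8  9 10 11 12 13
a[i]:   6  7 11  3  8  1  9  5  4  2 12 13 10
dp:     1  2  3  1  3  1  4  2  2  2  5  6  5
Maximum dp value is 6.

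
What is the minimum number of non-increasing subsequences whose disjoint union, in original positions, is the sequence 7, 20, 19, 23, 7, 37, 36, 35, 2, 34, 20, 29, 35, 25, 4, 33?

Place each on the leftmost legal pile:
7 → new pile 1 (tops now [7])
20 → new pile 2 (tops now [7, 20])
19 → pile 2 (tops now [7, 19])
23 → new pile 3 (tops now [7, 19, 23])
7 → pile 1 (tops now [7, 19, 23])
37 → new pile 4 (tops now [7, 19, 23, 37])
36 → pile 4 (tops now [7, 19, 23, 36])
35 → pile 4 (tops now [7, 19, 23, 35])
2 → pile 1 (tops now [2, 19, 23, 35])
34 → pile 4 (tops now [2, 19, 23, 34])
20 → pile 3 (tops now [2, 19, 20, 34])
29 → pile 4 (tops now [2, 19, 20, 29])
35 → new pile 5 (tops now [2, 19, 20, 29, 35])
25 → pile 4 (tops now [2, 19, 20, 25, 35])
4 → pile 2 (tops now [2, 4, 20, 25, 35])
33 → pile 5 (tops now [2, 4, 20, 25, 33])
Five piles.

5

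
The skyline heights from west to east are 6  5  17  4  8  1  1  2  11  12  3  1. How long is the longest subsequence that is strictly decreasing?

5

Negate each value so 'decreasing' becomes 'increasing', then run patience tails on the negated sequence:
-6 → extends → [-6]
-5 → extends → [-6, -5]
-17 → replaces -6 → [-17, -5]
-4 → extends → [-17, -5, -4]
-8 → replaces -5 → [-17, -8, -4]
-1 → extends → [-17, -8, -4, -1]
-1 → already a tail → [-17, -8, -4, -1]
-2 → replaces -1 → [-17, -8, -4, -2]
-11 → replaces -8 → [-17, -11, -4, -2]
-12 → replaces -11 → [-17, -12, -4, -2]
-3 → replaces -2 → [-17, -12, -4, -3]
-1 → extends → [-17, -12, -4, -3, -1]
Five tails, so the longest strictly decreasing subsequence of the original has length 5.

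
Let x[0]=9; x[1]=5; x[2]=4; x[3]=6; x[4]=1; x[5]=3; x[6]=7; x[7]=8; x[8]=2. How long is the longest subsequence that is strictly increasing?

4

Track the smallest tail for each achievable length (strict):
9 → extends → [9]
5 → replaces 9 → [5]
4 → replaces 5 → [4]
6 → extends → [4, 6]
1 → replaces 4 → [1, 6]
3 → replaces 6 → [1, 3]
7 → extends → [1, 3, 7]
8 → extends → [1, 3, 7, 8]
2 → replaces 3 → [1, 2, 7, 8]
Four tails, so the longest strictly increasing subsequence has length 4 (e.g. 5, 6, 7, 8).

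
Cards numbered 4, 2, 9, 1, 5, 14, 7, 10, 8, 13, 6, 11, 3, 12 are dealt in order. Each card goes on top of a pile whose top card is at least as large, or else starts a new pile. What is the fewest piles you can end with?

Place each on the leftmost legal pile:
4 → new pile 1 (tops now [4])
2 → pile 1 (tops now [2])
9 → new pile 2 (tops now [2, 9])
1 → pile 1 (tops now [1, 9])
5 → pile 2 (tops now [1, 5])
14 → new pile 3 (tops now [1, 5, 14])
7 → pile 3 (tops now [1, 5, 7])
10 → new pile 4 (tops now [1, 5, 7, 10])
8 → pile 4 (tops now [1, 5, 7, 8])
13 → new pile 5 (tops now [1, 5, 7, 8, 13])
6 → pile 3 (tops now [1, 5, 6, 8, 13])
11 → pile 5 (tops now [1, 5, 6, 8, 11])
3 → pile 2 (tops now [1, 3, 6, 8, 11])
12 → new pile 6 (tops now [1, 3, 6, 8, 11, 12])
Six piles.

6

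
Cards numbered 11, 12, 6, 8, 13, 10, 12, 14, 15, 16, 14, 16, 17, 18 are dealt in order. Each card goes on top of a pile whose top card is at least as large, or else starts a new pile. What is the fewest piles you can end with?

The minimum number of non-increasing subsequences covering a sequence equals the length of its longest strictly increasing subsequence.
LIS length is 9 (e.g. 6, 8, 10, 12, 14, 15, 16, 17, 18), so 9 piles are needed.

9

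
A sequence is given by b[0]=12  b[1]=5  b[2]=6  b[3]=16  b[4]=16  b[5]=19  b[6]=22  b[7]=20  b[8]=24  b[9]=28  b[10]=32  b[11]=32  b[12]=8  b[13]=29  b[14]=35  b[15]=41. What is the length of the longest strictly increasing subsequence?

10

Track the smallest tail for each achievable length (strict):
12 → extends → [12]
5 → replaces 12 → [5]
6 → extends → [5, 6]
16 → extends → [5, 6, 16]
16 → already a tail → [5, 6, 16]
19 → extends → [5, 6, 16, 19]
22 → extends → [5, 6, 16, 19, 22]
20 → replaces 22 → [5, 6, 16, 19, 20]
24 → extends → [5, 6, 16, 19, 20, 24]
28 → extends → [5, 6, 16, 19, 20, 24, 28]
32 → extends → [5, 6, 16, 19, 20, 24, 28, 32]
32 → already a tail → [5, 6, 16, 19, 20, 24, 28, 32]
8 → replaces 16 → [5, 6, 8, 19, 20, 24, 28, 32]
29 → replaces 32 → [5, 6, 8, 19, 20, 24, 28, 29]
35 → extends → [5, 6, 8, 19, 20, 24, 28, 29, 35]
41 → extends → [5, 6, 8, 19, 20, 24, 28, 29, 35, 41]
Ten tails, so the longest strictly increasing subsequence has length 10 (e.g. 5, 6, 16, 19, 22, 24, 28, 32, 35, 41).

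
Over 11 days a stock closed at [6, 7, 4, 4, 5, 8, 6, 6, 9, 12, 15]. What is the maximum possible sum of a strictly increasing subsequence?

57

Let S[i] be the best sum of a strictly increasing subsequence ending at i:
i:      1  2  3  4  5  6  7  8  9 10 11
a[i]:   6  7  4  4  5  8  6  6  9 12 15
S:      6 13  4  4  9 21 15 15 30 42 57
Maximum is 57 (e.g. 6 + 7 + 8 + 9 + 12 + 15).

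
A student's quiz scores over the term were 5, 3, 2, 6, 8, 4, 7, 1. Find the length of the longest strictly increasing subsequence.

Let dp[i] be the length of the longest such subsequence ending at index i:
i:     1 2 3 4 5 6 7 8
a[i]:  5 3 2 6 8 4 7 1
dp:    1 1 1 2 3 2 3 1
Maximum dp value is 3.

3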